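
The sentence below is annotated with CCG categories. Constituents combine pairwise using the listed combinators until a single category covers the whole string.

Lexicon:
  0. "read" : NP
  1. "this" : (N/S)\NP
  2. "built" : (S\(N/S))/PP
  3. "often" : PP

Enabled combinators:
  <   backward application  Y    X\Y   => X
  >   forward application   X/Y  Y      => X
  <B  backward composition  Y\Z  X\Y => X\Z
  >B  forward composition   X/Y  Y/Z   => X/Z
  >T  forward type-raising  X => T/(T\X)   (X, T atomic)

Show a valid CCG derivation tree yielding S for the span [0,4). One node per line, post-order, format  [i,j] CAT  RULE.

[0,1] NP  lex  "read"
[0,1] S/(S\NP)  >T
[1,2] (N/S)\NP  lex  "this"
[2,3] (S\(N/S))/PP  lex  "built"
[3,4] PP  lex  "often"
[2,4] S\(N/S)  >  k=3
[1,4] S\NP  <B  k=2
[0,4] S  >  k=1

[0,4] S   >
  [0,1] S/(S\NP)   >T
    [0,1] "read" : NP
  [1,4] S\NP   <B
    [1,2] "this" : (N/S)\NP
    [2,4] S\(N/S)   >
      [2,3] "built" : (S\(N/S))/PP
      [3,4] "often" : PP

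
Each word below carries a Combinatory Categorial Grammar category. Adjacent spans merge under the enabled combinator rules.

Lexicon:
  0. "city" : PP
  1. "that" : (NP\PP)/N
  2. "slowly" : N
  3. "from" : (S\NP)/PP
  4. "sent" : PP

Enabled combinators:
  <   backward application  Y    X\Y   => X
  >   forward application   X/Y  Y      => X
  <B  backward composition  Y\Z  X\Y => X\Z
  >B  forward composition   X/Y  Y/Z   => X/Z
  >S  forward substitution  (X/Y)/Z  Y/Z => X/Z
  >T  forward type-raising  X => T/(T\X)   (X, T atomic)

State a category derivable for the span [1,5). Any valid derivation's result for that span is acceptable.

[0,5] S   <
  [0,1] "city" : PP
  [1,5] S\PP   <B
    [1,3] NP\PP   >
      [1,2] "that" : (NP\PP)/N
      [2,3] "slowly" : N
    [3,5] S\NP   >
      [3,4] "from" : (S\NP)/PP
      [4,5] "sent" : PP

S\PP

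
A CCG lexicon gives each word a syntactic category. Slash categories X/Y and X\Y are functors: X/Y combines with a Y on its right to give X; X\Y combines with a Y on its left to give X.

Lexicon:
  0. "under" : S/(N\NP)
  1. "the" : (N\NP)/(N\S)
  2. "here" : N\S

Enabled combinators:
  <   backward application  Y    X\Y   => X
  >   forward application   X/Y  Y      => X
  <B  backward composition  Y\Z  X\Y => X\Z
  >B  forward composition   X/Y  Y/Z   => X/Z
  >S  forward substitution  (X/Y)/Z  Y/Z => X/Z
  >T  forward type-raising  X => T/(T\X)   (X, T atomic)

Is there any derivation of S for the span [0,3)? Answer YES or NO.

YES

[0,3] S   >
  [0,1] "under" : S/(N\NP)
  [1,3] N\NP   >
    [1,2] "the" : (N\NP)/(N\S)
    [2,3] "here" : N\S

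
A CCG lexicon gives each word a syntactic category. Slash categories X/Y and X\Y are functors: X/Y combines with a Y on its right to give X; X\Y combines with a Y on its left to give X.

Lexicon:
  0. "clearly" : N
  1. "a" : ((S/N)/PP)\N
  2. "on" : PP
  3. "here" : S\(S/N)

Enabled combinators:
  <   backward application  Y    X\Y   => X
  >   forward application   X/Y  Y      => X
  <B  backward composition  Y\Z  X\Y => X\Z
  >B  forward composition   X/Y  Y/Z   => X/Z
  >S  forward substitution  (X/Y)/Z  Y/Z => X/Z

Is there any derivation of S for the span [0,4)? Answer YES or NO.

YES

[0,4] S   <
  [0,3] S/N   >
    [0,2] (S/N)/PP   <
      [0,1] "clearly" : N
      [1,2] "a" : ((S/N)/PP)\N
    [2,3] "on" : PP
  [3,4] "here" : S\(S/N)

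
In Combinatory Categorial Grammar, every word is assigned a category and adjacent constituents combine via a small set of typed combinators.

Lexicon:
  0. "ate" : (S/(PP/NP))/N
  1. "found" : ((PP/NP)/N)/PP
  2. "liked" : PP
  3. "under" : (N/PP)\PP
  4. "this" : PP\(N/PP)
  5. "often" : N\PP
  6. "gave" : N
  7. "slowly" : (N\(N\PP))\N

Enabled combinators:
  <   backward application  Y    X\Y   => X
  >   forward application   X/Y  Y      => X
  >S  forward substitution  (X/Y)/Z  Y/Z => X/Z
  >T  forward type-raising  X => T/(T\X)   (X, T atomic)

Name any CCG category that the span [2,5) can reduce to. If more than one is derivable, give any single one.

PP

[0,8] S   >
  [0,5] S/N   >S
    [0,1] "ate" : (S/(PP/NP))/N
    [1,5] (PP/NP)/N   >
      [1,2] "found" : ((PP/NP)/N)/PP
      [2,5] PP   <
        [2,4] N/PP   <
          [2,3] "liked" : PP
          [3,4] "under" : (N/PP)\PP
        [4,5] "this" : PP\(N/PP)
  [5,8] N   <
    [5,6] "often" : N\PP
    [6,8] N\(N\PP)   <
      [6,7] "gave" : N
      [7,8] "slowly" : (N\(N\PP))\N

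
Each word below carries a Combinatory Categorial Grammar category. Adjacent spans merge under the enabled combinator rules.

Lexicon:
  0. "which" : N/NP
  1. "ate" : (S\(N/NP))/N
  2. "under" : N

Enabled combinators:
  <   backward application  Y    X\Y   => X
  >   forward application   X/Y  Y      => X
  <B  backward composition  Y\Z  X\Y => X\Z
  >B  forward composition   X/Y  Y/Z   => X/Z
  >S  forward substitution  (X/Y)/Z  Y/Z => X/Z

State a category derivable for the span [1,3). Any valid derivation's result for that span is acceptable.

[0,3] S   <
  [0,1] "which" : N/NP
  [1,3] S\(N/NP)   >
    [1,2] "ate" : (S\(N/NP))/N
    [2,3] "under" : N

S\(N/NP)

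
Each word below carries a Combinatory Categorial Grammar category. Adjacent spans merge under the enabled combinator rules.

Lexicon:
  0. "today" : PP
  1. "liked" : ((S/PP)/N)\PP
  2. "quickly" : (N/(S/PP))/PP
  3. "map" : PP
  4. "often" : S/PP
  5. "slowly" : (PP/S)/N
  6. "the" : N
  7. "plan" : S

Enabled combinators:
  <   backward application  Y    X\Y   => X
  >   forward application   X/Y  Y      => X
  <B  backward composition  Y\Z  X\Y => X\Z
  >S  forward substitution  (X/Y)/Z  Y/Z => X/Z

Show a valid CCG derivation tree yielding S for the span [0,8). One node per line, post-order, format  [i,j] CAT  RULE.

[0,8] S   >
  [0,5] S/PP   >
    [0,2] (S/PP)/N   <
      [0,1] "today" : PP
      [1,2] "liked" : ((S/PP)/N)\PP
    [2,5] N   >
      [2,4] N/(S/PP)   >
        [2,3] "quickly" : (N/(S/PP))/PP
        [3,4] "map" : PP
      [4,5] "often" : S/PP
  [5,8] PP   >
    [5,7] PP/S   >
      [5,6] "slowly" : (PP/S)/N
      [6,7] "the" : N
    [7,8] "plan" : S

[0,1] PP  lex  "today"
[1,2] ((S/PP)/N)\PP  lex  "liked"
[0,2] (S/PP)/N  <  k=1
[2,3] (N/(S/PP))/PP  lex  "quickly"
[3,4] PP  lex  "map"
[2,4] N/(S/PP)  >  k=3
[4,5] S/PP  lex  "often"
[2,5] N  >  k=4
[0,5] S/PP  >  k=2
[5,6] (PP/S)/N  lex  "slowly"
[6,7] N  lex  "the"
[5,7] PP/S  >  k=6
[7,8] S  lex  "plan"
[5,8] PP  >  k=7
[0,8] S  >  k=5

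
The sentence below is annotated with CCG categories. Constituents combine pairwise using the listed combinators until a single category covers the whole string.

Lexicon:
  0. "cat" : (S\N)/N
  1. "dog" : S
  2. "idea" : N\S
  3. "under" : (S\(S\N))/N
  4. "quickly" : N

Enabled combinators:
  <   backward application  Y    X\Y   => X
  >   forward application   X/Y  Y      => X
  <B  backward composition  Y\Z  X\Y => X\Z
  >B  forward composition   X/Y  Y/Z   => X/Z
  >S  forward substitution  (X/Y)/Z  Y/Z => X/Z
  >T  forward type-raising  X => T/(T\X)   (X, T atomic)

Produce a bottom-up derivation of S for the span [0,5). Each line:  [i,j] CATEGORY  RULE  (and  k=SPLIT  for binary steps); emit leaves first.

[0,5] S   <
  [0,3] S\N   >
    [0,1] "cat" : (S\N)/N
    [1,3] N   >
      [1,2] N/(N\S)   >T
        [1,2] "dog" : S
      [2,3] "idea" : N\S
  [3,5] S\(S\N)   >
    [3,4] "under" : (S\(S\N))/N
    [4,5] "quickly" : N

[0,1] (S\N)/N  lex  "cat"
[1,2] S  lex  "dog"
[1,2] N/(N\S)  >T
[2,3] N\S  lex  "idea"
[1,3] N  >  k=2
[0,3] S\N  >  k=1
[3,4] (S\(S\N))/N  lex  "under"
[4,5] N  lex  "quickly"
[3,5] S\(S\N)  >  k=4
[0,5] S  <  k=3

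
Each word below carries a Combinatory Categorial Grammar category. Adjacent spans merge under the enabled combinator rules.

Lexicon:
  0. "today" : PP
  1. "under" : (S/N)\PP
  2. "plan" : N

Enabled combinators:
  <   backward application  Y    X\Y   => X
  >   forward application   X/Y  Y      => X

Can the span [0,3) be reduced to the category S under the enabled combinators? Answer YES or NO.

[0,3] S   >
  [0,2] S/N   <
    [0,1] "today" : PP
    [1,2] "under" : (S/N)\PP
  [2,3] "plan" : N

YES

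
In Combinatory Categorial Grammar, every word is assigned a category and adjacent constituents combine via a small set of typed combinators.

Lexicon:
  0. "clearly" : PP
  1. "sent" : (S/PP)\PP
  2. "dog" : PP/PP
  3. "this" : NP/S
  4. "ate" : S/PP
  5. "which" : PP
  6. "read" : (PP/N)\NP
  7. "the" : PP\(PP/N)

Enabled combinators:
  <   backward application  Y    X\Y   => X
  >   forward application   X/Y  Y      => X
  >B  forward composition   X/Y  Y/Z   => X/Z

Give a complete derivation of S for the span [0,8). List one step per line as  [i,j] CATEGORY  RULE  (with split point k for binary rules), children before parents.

[0,8] S   >
  [0,3] S/PP   >B
    [0,2] S/PP   <
      [0,1] "clearly" : PP
      [1,2] "sent" : (S/PP)\PP
    [2,3] "dog" : PP/PP
  [3,8] PP   <
    [3,7] PP/N   <
      [3,6] NP   >
        [3,5] NP/PP   >B
          [3,4] "this" : NP/S
          [4,5] "ate" : S/PP
        [5,6] "which" : PP
      [6,7] "read" : (PP/N)\NP
    [7,8] "the" : PP\(PP/N)

[0,1] PP  lex  "clearly"
[1,2] (S/PP)\PP  lex  "sent"
[0,2] S/PP  <  k=1
[2,3] PP/PP  lex  "dog"
[0,3] S/PP  >B  k=2
[3,4] NP/S  lex  "this"
[4,5] S/PP  lex  "ate"
[3,5] NP/PP  >B  k=4
[5,6] PP  lex  "which"
[3,6] NP  >  k=5
[6,7] (PP/N)\NP  lex  "read"
[3,7] PP/N  <  k=6
[7,8] PP\(PP/N)  lex  "the"
[3,8] PP  <  k=7
[0,8] S  >  k=3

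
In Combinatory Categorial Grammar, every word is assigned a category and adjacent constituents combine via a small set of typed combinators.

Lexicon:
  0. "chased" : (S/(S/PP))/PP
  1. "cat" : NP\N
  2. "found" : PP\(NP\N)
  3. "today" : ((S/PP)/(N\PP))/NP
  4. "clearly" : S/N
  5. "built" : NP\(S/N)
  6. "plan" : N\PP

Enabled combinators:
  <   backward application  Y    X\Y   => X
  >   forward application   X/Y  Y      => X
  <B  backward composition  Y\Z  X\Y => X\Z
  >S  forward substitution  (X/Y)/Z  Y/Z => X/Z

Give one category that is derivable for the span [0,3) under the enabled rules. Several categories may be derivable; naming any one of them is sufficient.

[0,7] S   >
  [0,3] S/(S/PP)   >
    [0,1] "chased" : (S/(S/PP))/PP
    [1,3] PP   <
      [1,2] "cat" : NP\N
      [2,3] "found" : PP\(NP\N)
  [3,7] S/PP   >
    [3,6] (S/PP)/(N\PP)   >
      [3,4] "today" : ((S/PP)/(N\PP))/NP
      [4,6] NP   <
        [4,5] "clearly" : S/N
        [5,6] "built" : NP\(S/N)
    [6,7] "plan" : N\PP

S/(S/PP)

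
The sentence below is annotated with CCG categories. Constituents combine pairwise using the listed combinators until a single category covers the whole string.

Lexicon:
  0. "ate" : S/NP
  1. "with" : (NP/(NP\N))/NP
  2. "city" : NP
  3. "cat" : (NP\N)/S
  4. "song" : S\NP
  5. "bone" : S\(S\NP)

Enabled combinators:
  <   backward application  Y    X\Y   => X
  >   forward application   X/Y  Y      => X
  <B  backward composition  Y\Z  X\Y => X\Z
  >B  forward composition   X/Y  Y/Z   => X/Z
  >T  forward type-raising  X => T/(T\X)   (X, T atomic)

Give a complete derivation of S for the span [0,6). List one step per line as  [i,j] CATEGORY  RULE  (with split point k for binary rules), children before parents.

[0,1] S/NP  lex  "ate"
[1,2] (NP/(NP\N))/NP  lex  "with"
[2,3] NP  lex  "city"
[1,3] NP/(NP\N)  >  k=2
[3,4] (NP\N)/S  lex  "cat"
[4,5] S\NP  lex  "song"
[5,6] S\(S\NP)  lex  "bone"
[4,6] S  <  k=5
[3,6] NP\N  >  k=4
[1,6] NP  >  k=3
[0,6] S  >  k=1

[0,6] S   >
  [0,1] "ate" : S/NP
  [1,6] NP   >
    [1,3] NP/(NP\N)   >
      [1,2] "with" : (NP/(NP\N))/NP
      [2,3] "city" : NP
    [3,6] NP\N   >
      [3,4] "cat" : (NP\N)/S
      [4,6] S   <
        [4,5] "song" : S\NP
        [5,6] "bone" : S\(S\NP)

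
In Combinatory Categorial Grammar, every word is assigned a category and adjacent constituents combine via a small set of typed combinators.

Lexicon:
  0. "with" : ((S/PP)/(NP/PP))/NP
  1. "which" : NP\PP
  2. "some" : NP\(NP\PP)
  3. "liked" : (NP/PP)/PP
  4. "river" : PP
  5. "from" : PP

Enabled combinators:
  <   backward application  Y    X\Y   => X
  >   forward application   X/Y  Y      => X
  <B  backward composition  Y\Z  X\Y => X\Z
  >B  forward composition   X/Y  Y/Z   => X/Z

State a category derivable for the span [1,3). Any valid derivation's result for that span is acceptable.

[0,6] S   >
  [0,5] S/PP   >
    [0,3] (S/PP)/(NP/PP)   >
      [0,1] "with" : ((S/PP)/(NP/PP))/NP
      [1,3] NP   <
        [1,2] "which" : NP\PP
        [2,3] "some" : NP\(NP\PP)
    [3,5] NP/PP   >
      [3,4] "liked" : (NP/PP)/PP
      [4,5] "river" : PP
  [5,6] "from" : PP

NP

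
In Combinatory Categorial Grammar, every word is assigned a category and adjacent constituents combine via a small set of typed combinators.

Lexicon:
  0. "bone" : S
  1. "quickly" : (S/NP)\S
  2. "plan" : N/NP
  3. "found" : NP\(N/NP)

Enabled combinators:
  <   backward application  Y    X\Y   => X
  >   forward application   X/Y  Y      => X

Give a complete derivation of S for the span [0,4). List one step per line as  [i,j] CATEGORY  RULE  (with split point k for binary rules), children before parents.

[0,4] S   >
  [0,2] S/NP   <
    [0,1] "bone" : S
    [1,2] "quickly" : (S/NP)\S
  [2,4] NP   <
    [2,3] "plan" : N/NP
    [3,4] "found" : NP\(N/NP)

[0,1] S  lex  "bone"
[1,2] (S/NP)\S  lex  "quickly"
[0,2] S/NP  <  k=1
[2,3] N/NP  lex  "plan"
[3,4] NP\(N/NP)  lex  "found"
[2,4] NP  <  k=3
[0,4] S  >  k=2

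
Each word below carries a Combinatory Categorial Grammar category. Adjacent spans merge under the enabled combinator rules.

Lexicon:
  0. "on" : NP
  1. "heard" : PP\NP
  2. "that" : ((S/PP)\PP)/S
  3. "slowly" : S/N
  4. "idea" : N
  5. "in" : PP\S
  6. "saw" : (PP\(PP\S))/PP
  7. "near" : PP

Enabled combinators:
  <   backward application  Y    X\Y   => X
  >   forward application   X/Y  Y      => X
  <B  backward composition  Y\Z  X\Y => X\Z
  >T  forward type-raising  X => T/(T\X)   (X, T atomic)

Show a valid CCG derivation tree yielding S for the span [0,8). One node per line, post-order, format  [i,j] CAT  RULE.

[0,8] S   >
  [0,5] S/PP   <
    [0,2] PP   <
      [0,1] "on" : NP
      [1,2] "heard" : PP\NP
    [2,5] (S/PP)\PP   >
      [2,3] "that" : ((S/PP)\PP)/S
      [3,5] S   >
        [3,4] "slowly" : S/N
        [4,5] "idea" : N
  [5,8] PP   <
    [5,6] "in" : PP\S
    [6,8] PP\(PP\S)   >
      [6,7] "saw" : (PP\(PP\S))/PP
      [7,8] "near" : PP

[0,1] NP  lex  "on"
[1,2] PP\NP  lex  "heard"
[0,2] PP  <  k=1
[2,3] ((S/PP)\PP)/S  lex  "that"
[3,4] S/N  lex  "slowly"
[4,5] N  lex  "idea"
[3,5] S  >  k=4
[2,5] (S/PP)\PP  >  k=3
[0,5] S/PP  <  k=2
[5,6] PP\S  lex  "in"
[6,7] (PP\(PP\S))/PP  lex  "saw"
[7,8] PP  lex  "near"
[6,8] PP\(PP\S)  >  k=7
[5,8] PP  <  k=6
[0,8] S  >  k=5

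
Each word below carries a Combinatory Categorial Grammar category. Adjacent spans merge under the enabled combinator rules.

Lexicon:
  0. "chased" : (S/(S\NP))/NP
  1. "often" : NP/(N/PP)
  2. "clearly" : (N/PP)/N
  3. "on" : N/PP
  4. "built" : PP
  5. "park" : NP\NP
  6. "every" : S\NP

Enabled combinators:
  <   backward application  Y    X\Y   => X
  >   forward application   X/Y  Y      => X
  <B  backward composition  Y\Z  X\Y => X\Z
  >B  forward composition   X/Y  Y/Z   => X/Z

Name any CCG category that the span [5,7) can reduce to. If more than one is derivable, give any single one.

S\NP

[0,7] S   >
  [0,5] S/(S\NP)   >
    [0,1] "chased" : (S/(S\NP))/NP
    [1,5] NP   >
      [1,3] NP/N   >B
        [1,2] "often" : NP/(N/PP)
        [2,3] "clearly" : (N/PP)/N
      [3,5] N   >
        [3,4] "on" : N/PP
        [4,5] "built" : PP
  [5,7] S\NP   <B
    [5,6] "park" : NP\NP
    [6,7] "every" : S\NP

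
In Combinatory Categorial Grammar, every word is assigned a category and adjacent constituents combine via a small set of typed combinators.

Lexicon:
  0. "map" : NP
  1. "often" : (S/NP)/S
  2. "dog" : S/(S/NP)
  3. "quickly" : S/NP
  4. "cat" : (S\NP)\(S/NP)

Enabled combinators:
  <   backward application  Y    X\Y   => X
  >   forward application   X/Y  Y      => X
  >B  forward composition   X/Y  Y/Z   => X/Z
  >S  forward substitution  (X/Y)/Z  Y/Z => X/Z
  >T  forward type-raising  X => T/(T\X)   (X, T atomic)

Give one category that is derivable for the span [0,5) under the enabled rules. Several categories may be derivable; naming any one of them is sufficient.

S

[0,5] S   >
  [0,1] S/(S\NP)   >T
    [0,1] "map" : NP
  [1,5] S\NP   <
    [1,4] S/NP   >
      [1,2] "often" : (S/NP)/S
      [2,4] S   >
        [2,3] "dog" : S/(S/NP)
        [3,4] "quickly" : S/NP
    [4,5] "cat" : (S\NP)\(S/NP)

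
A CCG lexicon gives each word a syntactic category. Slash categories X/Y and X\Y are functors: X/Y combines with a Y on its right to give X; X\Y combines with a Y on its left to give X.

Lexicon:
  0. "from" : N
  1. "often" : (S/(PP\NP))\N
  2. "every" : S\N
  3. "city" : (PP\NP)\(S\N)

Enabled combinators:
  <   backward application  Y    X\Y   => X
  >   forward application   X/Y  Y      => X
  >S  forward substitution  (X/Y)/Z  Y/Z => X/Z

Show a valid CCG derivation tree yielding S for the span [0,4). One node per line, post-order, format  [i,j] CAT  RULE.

[0,1] N  lex  "from"
[1,2] (S/(PP\NP))\N  lex  "often"
[0,2] S/(PP\NP)  <  k=1
[2,3] S\N  lex  "every"
[3,4] (PP\NP)\(S\N)  lex  "city"
[2,4] PP\NP  <  k=3
[0,4] S  >  k=2

[0,4] S   >
  [0,2] S/(PP\NP)   <
    [0,1] "from" : N
    [1,2] "often" : (S/(PP\NP))\N
  [2,4] PP\NP   <
    [2,3] "every" : S\N
    [3,4] "city" : (PP\NP)\(S\N)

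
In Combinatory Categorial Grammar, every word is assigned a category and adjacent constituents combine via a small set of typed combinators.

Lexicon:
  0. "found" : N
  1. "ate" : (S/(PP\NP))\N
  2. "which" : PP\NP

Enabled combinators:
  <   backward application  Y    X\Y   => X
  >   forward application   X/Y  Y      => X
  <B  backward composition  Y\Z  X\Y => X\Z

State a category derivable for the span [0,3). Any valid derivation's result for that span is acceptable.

[0,3] S   >
  [0,2] S/(PP\NP)   <
    [0,1] "found" : N
    [1,2] "ate" : (S/(PP\NP))\N
  [2,3] "which" : PP\NP

S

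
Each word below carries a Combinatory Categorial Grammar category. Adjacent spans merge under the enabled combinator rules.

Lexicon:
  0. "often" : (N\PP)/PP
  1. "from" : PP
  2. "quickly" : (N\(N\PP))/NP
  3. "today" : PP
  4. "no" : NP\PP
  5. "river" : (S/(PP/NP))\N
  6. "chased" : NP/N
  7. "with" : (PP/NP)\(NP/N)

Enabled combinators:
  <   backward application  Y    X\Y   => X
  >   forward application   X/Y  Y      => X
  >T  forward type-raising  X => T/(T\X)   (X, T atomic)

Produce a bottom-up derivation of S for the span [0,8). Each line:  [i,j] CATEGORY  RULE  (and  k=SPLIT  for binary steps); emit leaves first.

[0,1] (N\PP)/PP  lex  "often"
[1,2] PP  lex  "from"
[0,2] N\PP  >  k=1
[2,3] (N\(N\PP))/NP  lex  "quickly"
[3,4] PP  lex  "today"
[4,5] NP\PP  lex  "no"
[3,5] NP  <  k=4
[2,5] N\(N\PP)  >  k=3
[0,5] N  <  k=2
[5,6] (S/(PP/NP))\N  lex  "river"
[0,6] S/(PP/NP)  <  k=5
[6,7] NP/N  lex  "chased"
[7,8] (PP/NP)\(NP/N)  lex  "with"
[6,8] PP/NP  <  k=7
[0,8] S  >  k=6

[0,8] S   >
  [0,6] S/(PP/NP)   <
    [0,5] N   <
      [0,2] N\PP   >
        [0,1] "often" : (N\PP)/PP
        [1,2] "from" : PP
      [2,5] N\(N\PP)   >
        [2,3] "quickly" : (N\(N\PP))/NP
        [3,5] NP   <
          [3,4] "today" : PP
          [4,5] "no" : NP\PP
    [5,6] "river" : (S/(PP/NP))\N
  [6,8] PP/NP   <
    [6,7] "chased" : NP/N
    [7,8] "with" : (PP/NP)\(NP/N)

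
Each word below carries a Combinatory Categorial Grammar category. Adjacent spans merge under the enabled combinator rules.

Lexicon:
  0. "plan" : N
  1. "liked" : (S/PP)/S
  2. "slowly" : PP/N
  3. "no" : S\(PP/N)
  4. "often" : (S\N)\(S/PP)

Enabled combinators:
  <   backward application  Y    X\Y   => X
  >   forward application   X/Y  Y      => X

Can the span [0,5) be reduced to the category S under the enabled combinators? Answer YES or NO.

YES

[0,5] S   <
  [0,1] "plan" : N
  [1,5] S\N   <
    [1,4] S/PP   >
      [1,2] "liked" : (S/PP)/S
      [2,4] S   <
        [2,3] "slowly" : PP/N
        [3,4] "no" : S\(PP/N)
    [4,5] "often" : (S\N)\(S/PP)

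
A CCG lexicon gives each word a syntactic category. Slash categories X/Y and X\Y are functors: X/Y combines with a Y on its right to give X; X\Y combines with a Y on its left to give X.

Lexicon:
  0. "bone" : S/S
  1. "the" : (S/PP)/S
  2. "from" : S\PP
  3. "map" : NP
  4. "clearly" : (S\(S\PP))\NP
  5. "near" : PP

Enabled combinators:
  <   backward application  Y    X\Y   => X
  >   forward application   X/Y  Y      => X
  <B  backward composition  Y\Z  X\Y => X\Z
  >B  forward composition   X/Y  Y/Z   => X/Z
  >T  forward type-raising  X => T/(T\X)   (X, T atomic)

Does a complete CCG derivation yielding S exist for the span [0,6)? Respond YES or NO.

YES

[0,6] S   >
  [0,5] S/PP   >B
    [0,1] "bone" : S/S
    [1,5] S/PP   >
      [1,2] "the" : (S/PP)/S
      [2,5] S   <
        [2,3] "from" : S\PP
        [3,5] S\(S\PP)   <
          [3,4] "map" : NP
          [4,5] "clearly" : (S\(S\PP))\NP
  [5,6] "near" : PP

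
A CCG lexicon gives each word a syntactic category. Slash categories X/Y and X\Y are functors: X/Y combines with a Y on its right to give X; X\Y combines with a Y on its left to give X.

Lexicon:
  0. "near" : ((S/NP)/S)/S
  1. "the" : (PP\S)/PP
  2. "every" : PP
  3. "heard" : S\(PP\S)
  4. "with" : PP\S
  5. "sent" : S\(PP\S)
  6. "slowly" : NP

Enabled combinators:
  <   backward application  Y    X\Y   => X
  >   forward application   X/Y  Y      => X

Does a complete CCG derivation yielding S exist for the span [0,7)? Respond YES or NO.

YES

[0,7] S   >
  [0,6] S/NP   >
    [0,4] (S/NP)/S   >
      [0,1] "near" : ((S/NP)/S)/S
      [1,4] S   <
        [1,3] PP\S   >
          [1,2] "the" : (PP\S)/PP
          [2,3] "every" : PP
        [3,4] "heard" : S\(PP\S)
    [4,6] S   <
      [4,5] "with" : PP\S
      [5,6] "sent" : S\(PP\S)
  [6,7] "slowly" : NP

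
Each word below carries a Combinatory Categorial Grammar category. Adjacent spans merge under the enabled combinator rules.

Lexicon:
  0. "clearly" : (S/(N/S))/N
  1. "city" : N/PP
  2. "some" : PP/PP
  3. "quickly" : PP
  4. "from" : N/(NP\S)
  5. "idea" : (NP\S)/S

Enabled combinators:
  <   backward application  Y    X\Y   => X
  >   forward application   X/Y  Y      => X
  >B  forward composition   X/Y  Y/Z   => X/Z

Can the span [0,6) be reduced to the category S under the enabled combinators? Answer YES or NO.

[0,6] S   >
  [0,4] S/(N/S)   >
    [0,1] "clearly" : (S/(N/S))/N
    [1,4] N   >
      [1,3] N/PP   >B
        [1,2] "city" : N/PP
        [2,3] "some" : PP/PP
      [3,4] "quickly" : PP
  [4,6] N/S   >B
    [4,5] "from" : N/(NP\S)
    [5,6] "idea" : (NP\S)/S

YES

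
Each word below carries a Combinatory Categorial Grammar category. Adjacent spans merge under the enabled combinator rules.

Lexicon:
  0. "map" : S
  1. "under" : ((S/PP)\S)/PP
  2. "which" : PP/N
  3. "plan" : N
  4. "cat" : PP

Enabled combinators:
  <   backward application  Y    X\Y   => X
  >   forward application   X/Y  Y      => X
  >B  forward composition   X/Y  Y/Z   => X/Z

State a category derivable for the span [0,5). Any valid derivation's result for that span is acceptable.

[0,5] S   >
  [0,4] S/PP   <
    [0,1] "map" : S
    [1,4] (S/PP)\S   >
      [1,2] "under" : ((S/PP)\S)/PP
      [2,4] PP   >
        [2,3] "which" : PP/N
        [3,4] "plan" : N
  [4,5] "cat" : PP

S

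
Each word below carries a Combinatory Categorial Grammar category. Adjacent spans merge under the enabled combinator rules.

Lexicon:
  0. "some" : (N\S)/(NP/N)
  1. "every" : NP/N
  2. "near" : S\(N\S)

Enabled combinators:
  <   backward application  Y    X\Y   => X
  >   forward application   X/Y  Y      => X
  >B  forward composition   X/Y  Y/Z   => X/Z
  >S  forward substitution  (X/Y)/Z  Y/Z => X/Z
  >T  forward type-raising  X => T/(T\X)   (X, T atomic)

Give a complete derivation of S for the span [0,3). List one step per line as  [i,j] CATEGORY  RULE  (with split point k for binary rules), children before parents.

[0,1] (N\S)/(NP/N)  lex  "some"
[1,2] NP/N  lex  "every"
[0,2] N\S  >  k=1
[2,3] S\(N\S)  lex  "near"
[0,3] S  <  k=2

[0,3] S   <
  [0,2] N\S   >
    [0,1] "some" : (N\S)/(NP/N)
    [1,2] "every" : NP/N
  [2,3] "near" : S\(N\S)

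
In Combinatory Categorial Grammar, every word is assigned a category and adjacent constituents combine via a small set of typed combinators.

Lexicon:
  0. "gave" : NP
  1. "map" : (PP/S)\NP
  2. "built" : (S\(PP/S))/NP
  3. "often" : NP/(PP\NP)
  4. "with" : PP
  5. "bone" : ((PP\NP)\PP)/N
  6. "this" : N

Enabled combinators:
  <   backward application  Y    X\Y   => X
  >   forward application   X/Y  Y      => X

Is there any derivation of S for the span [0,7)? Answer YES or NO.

[0,7] S   <
  [0,2] PP/S   <
    [0,1] "gave" : NP
    [1,2] "map" : (PP/S)\NP
  [2,7] S\(PP/S)   >
    [2,3] "built" : (S\(PP/S))/NP
    [3,7] NP   >
      [3,4] "often" : NP/(PP\NP)
      [4,7] PP\NP   <
        [4,5] "with" : PP
        [5,7] (PP\NP)\PP   >
          [5,6] "bone" : ((PP\NP)\PP)/N
          [6,7] "this" : N

YES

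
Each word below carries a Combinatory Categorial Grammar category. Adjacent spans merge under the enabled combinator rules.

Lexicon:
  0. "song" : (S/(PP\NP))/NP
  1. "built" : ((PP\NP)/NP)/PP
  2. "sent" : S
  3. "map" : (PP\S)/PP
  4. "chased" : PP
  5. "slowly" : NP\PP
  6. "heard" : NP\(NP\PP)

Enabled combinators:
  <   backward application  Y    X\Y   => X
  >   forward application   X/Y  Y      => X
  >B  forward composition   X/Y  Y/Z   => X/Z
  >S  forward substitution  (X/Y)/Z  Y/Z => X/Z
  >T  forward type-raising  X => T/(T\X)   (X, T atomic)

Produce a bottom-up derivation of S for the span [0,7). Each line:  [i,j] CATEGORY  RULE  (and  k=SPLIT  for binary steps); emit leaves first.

[0,7] S   >
  [0,5] S/NP   >S
    [0,1] "song" : (S/(PP\NP))/NP
    [1,5] (PP\NP)/NP   >
      [1,2] "built" : ((PP\NP)/NP)/PP
      [2,5] PP   <
        [2,3] "sent" : S
        [3,5] PP\S   >
          [3,4] "map" : (PP\S)/PP
          [4,5] "chased" : PP
  [5,7] NP   <
    [5,6] "slowly" : NP\PP
    [6,7] "heard" : NP\(NP\PP)

[0,1] (S/(PP\NP))/NP  lex  "song"
[1,2] ((PP\NP)/NP)/PP  lex  "built"
[2,3] S  lex  "sent"
[3,4] (PP\S)/PP  lex  "map"
[4,5] PP  lex  "chased"
[3,5] PP\S  >  k=4
[2,5] PP  <  k=3
[1,5] (PP\NP)/NP  >  k=2
[0,5] S/NP  >S  k=1
[5,6] NP\PP  lex  "slowly"
[6,7] NP\(NP\PP)  lex  "heard"
[5,7] NP  <  k=6
[0,7] S  >  k=5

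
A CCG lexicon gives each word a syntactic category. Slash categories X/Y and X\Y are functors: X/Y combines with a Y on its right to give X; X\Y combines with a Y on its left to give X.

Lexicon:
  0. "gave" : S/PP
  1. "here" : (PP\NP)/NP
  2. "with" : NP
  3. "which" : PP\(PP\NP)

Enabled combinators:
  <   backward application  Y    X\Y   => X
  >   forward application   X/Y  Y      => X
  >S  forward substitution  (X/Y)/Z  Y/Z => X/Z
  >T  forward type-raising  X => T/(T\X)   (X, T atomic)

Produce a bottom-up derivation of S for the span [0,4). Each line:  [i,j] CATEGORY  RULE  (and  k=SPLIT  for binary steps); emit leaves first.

[0,4] S   >
  [0,1] "gave" : S/PP
  [1,4] PP   <
    [1,3] PP\NP   >
      [1,2] "here" : (PP\NP)/NP
      [2,3] "with" : NP
    [3,4] "which" : PP\(PP\NP)

[0,1] S/PP  lex  "gave"
[1,2] (PP\NP)/NP  lex  "here"
[2,3] NP  lex  "with"
[1,3] PP\NP  >  k=2
[3,4] PP\(PP\NP)  lex  "which"
[1,4] PP  <  k=3
[0,4] S  >  k=1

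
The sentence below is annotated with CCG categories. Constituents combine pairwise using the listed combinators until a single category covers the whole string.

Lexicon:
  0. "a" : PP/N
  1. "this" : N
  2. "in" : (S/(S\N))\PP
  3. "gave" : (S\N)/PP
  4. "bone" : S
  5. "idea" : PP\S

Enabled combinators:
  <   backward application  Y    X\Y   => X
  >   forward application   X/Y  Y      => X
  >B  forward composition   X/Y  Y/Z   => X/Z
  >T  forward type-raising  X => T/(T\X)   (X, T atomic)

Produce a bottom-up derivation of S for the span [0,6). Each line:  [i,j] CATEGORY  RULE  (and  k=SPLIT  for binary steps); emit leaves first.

[0,1] PP/N  lex  "a"
[1,2] N  lex  "this"
[0,2] PP  >  k=1
[2,3] (S/(S\N))\PP  lex  "in"
[0,3] S/(S\N)  <  k=2
[3,4] (S\N)/PP  lex  "gave"
[4,5] S  lex  "bone"
[4,5] PP/(PP\S)  >T
[5,6] PP\S  lex  "idea"
[4,6] PP  >  k=5
[3,6] S\N  >  k=4
[0,6] S  >  k=3

[0,6] S   >
  [0,3] S/(S\N)   <
    [0,2] PP   >
      [0,1] "a" : PP/N
      [1,2] "this" : N
    [2,3] "in" : (S/(S\N))\PP
  [3,6] S\N   >
    [3,4] "gave" : (S\N)/PP
    [4,6] PP   >
      [4,5] PP/(PP\S)   >T
        [4,5] "bone" : S
      [5,6] "idea" : PP\S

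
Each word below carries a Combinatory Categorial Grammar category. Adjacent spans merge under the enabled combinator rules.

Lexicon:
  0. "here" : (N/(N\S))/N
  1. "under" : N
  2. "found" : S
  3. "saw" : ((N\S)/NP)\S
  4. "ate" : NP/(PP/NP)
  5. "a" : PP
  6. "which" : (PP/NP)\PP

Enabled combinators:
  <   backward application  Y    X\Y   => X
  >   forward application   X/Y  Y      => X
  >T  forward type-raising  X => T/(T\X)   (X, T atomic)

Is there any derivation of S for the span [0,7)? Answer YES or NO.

(N/(N\S))/N N S ((N\S)/NP)\S NP/(PP/NP) PP (PP/NP)\PP
CKY chart[0,7] = {N, N/(N\N), NP/(NP\N), PP/(PP\N), S/(S\N)}; S ∉ chart

NO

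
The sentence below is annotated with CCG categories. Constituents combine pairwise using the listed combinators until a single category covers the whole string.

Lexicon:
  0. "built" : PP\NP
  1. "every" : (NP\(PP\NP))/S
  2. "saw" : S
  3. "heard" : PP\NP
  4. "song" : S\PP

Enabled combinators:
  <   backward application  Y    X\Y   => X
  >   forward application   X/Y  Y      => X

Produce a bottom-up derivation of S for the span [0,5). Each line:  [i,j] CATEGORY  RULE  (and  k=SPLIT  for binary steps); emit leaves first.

[0,1] PP\NP  lex  "built"
[1,2] (NP\(PP\NP))/S  lex  "every"
[2,3] S  lex  "saw"
[1,3] NP\(PP\NP)  >  k=2
[0,3] NP  <  k=1
[3,4] PP\NP  lex  "heard"
[0,4] PP  <  k=3
[4,5] S\PP  lex  "song"
[0,5] S  <  k=4

[0,5] S   <
  [0,4] PP   <
    [0,3] NP   <
      [0,1] "built" : PP\NP
      [1,3] NP\(PP\NP)   >
        [1,2] "every" : (NP\(PP\NP))/S
        [2,3] "saw" : S
    [3,4] "heard" : PP\NP
  [4,5] "song" : S\PP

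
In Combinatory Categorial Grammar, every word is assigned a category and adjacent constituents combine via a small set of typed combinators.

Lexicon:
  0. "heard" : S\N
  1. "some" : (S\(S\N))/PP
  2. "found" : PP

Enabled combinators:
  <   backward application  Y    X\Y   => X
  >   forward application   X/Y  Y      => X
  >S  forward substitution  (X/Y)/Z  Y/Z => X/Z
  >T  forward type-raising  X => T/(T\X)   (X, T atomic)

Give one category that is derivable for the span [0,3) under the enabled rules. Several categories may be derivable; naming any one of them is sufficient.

[0,3] S   <
  [0,1] "heard" : S\N
  [1,3] S\(S\N)   >
    [1,2] "some" : (S\(S\N))/PP
    [2,3] "found" : PP

S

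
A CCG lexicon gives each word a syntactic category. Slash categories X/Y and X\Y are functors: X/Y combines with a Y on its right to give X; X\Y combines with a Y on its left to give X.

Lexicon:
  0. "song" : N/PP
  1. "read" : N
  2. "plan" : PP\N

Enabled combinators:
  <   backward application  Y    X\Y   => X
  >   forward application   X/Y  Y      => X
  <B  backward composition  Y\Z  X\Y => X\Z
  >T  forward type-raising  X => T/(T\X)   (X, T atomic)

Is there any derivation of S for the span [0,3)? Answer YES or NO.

NO

N/PP N PP\N
CKY chart[0,3] = {N, N/(N\N), NP/(NP\N), PP/(PP\N), S/(S\N)}; S ∉ chart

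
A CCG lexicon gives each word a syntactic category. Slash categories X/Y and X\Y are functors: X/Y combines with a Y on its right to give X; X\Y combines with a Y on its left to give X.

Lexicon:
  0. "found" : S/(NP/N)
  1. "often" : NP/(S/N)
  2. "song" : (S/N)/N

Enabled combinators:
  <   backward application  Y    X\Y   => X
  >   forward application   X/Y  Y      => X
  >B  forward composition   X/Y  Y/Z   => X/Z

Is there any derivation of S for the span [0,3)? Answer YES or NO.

[0,3] S   >
  [0,1] "found" : S/(NP/N)
  [1,3] NP/N   >B
    [1,2] "often" : NP/(S/N)
    [2,3] "song" : (S/N)/N

YES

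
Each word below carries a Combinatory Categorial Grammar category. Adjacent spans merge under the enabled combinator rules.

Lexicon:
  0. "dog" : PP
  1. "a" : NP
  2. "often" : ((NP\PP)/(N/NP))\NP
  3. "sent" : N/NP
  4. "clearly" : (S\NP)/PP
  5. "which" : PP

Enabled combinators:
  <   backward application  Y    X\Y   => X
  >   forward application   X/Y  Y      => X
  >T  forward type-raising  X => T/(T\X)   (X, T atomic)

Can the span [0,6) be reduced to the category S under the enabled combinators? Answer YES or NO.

[0,6] S   <
  [0,4] NP   <
    [0,1] "dog" : PP
    [1,4] NP\PP   >
      [1,3] (NP\PP)/(N/NP)   <
        [1,2] "a" : NP
        [2,3] "often" : ((NP\PP)/(N/NP))\NP
      [3,4] "sent" : N/NP
  [4,6] S\NP   >
    [4,5] "clearly" : (S\NP)/PP
    [5,6] "which" : PP

YES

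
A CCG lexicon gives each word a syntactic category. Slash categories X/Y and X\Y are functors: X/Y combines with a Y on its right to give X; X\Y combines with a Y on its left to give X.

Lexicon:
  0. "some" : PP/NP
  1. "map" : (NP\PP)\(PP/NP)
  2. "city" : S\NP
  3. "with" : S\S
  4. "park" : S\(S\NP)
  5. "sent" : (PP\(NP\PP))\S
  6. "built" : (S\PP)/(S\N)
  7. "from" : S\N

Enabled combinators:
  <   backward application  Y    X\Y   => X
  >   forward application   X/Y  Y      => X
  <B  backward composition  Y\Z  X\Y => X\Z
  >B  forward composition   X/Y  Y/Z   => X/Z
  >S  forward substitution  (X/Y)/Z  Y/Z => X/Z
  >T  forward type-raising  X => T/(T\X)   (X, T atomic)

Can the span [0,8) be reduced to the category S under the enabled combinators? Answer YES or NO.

[0,8] S   <
  [0,6] PP   <
    [0,2] NP\PP   <
      [0,1] "some" : PP/NP
      [1,2] "map" : (NP\PP)\(PP/NP)
    [2,6] PP\(NP\PP)   <
      [2,5] S   <
        [2,4] S\NP   <B
          [2,3] "city" : S\NP
          [3,4] "with" : S\S
        [4,5] "park" : S\(S\NP)
      [5,6] "sent" : (PP\(NP\PP))\S
  [6,8] S\PP   >
    [6,7] "built" : (S\PP)/(S\N)
    [7,8] "from" : S\N

YES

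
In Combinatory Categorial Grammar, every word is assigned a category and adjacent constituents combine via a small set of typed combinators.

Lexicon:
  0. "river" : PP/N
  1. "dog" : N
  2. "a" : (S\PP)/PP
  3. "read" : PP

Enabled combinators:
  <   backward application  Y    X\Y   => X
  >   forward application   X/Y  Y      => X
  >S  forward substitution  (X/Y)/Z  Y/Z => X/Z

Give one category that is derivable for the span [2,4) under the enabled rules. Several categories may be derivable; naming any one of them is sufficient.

[0,4] S   <
  [0,2] PP   >
    [0,1] "river" : PP/N
    [1,2] "dog" : N
  [2,4] S\PP   >
    [2,3] "a" : (S\PP)/PP
    [3,4] "read" : PP

S\PP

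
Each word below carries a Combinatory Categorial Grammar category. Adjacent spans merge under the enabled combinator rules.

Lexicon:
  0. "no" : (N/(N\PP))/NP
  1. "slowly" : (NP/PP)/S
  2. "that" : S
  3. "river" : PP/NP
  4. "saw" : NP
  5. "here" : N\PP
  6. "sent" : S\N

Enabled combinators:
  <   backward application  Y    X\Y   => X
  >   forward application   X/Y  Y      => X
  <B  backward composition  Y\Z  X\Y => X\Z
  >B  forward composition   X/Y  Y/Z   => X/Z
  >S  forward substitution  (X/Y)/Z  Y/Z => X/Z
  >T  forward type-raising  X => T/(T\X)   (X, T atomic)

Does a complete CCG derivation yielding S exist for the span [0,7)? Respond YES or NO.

[0,7] S   <
  [0,6] N   >
    [0,5] N/(N\PP)   >
      [0,1] "no" : (N/(N\PP))/NP
      [1,5] NP   >
        [1,3] NP/PP   >
          [1,2] "slowly" : (NP/PP)/S
          [2,3] "that" : S
        [3,5] PP   >
          [3,4] "river" : PP/NP
          [4,5] "saw" : NP
    [5,6] "here" : N\PP
  [6,7] "sent" : S\N

YES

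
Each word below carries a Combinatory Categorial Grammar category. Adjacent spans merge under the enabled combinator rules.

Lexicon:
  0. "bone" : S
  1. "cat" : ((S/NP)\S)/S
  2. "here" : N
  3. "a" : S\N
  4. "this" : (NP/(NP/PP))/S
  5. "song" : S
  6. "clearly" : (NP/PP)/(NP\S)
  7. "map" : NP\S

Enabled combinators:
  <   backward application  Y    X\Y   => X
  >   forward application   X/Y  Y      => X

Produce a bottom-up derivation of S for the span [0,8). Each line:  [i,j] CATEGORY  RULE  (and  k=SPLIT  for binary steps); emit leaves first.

[0,1] S  lex  "bone"
[1,2] ((S/NP)\S)/S  lex  "cat"
[2,3] N  lex  "here"
[3,4] S\N  lex  "a"
[2,4] S  <  k=3
[1,4] (S/NP)\S  >  k=2
[0,4] S/NP  <  k=1
[4,5] (NP/(NP/PP))/S  lex  "this"
[5,6] S  lex  "song"
[4,6] NP/(NP/PP)  >  k=5
[6,7] (NP/PP)/(NP\S)  lex  "clearly"
[7,8] NP\S  lex  "map"
[6,8] NP/PP  >  k=7
[4,8] NP  >  k=6
[0,8] S  >  k=4

[0,8] S   >
  [0,4] S/NP   <
    [0,1] "bone" : S
    [1,4] (S/NP)\S   >
      [1,2] "cat" : ((S/NP)\S)/S
      [2,4] S   <
        [2,3] "here" : N
        [3,4] "a" : S\N
  [4,8] NP   >
    [4,6] NP/(NP/PP)   >
      [4,5] "this" : (NP/(NP/PP))/S
      [5,6] "song" : S
    [6,8] NP/PP   >
      [6,7] "clearly" : (NP/PP)/(NP\S)
      [7,8] "map" : NP\S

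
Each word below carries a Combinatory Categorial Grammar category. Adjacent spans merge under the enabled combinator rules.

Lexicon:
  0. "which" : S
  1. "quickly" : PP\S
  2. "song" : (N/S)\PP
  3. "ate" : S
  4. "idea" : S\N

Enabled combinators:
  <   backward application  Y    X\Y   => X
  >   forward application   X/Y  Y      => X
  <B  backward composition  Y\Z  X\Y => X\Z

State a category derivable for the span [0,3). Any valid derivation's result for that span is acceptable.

[0,5] S   <
  [0,4] N   >
    [0,3] N/S   <
      [0,2] PP   <
        [0,1] "which" : S
        [1,2] "quickly" : PP\S
      [2,3] "song" : (N/S)\PP
    [3,4] "ate" : S
  [4,5] "idea" : S\N

N/S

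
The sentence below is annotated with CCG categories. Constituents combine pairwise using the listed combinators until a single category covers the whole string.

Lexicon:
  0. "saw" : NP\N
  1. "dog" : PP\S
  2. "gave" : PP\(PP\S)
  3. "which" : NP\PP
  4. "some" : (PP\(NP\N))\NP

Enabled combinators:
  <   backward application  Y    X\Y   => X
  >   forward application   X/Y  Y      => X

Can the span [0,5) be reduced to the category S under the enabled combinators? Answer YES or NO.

NP\N PP\S PP\(PP\S) NP\PP (PP\(NP\N))\NP
CKY chart[0,5] = {PP}; S ∉ chart

NO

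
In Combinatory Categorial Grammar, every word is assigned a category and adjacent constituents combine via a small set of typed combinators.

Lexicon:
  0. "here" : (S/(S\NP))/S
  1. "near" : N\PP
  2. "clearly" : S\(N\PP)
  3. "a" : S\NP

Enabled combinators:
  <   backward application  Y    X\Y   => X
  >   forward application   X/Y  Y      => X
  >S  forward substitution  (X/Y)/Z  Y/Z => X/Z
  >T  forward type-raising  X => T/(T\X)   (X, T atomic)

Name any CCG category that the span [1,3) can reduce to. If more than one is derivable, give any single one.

[0,4] S   >
  [0,3] S/(S\NP)   >
    [0,1] "here" : (S/(S\NP))/S
    [1,3] S   <
      [1,2] "near" : N\PP
      [2,3] "clearly" : S\(N\PP)
  [3,4] "a" : S\NP

S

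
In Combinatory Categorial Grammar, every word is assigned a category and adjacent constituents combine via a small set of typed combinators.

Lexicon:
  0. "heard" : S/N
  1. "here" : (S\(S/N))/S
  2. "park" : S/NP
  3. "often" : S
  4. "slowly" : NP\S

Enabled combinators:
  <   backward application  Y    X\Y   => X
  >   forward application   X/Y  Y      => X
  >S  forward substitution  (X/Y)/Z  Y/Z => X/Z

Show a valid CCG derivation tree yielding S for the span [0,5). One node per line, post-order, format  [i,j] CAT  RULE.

[0,1] S/N  lex  "heard"
[1,2] (S\(S/N))/S  lex  "here"
[2,3] S/NP  lex  "park"
[3,4] S  lex  "often"
[4,5] NP\S  lex  "slowly"
[3,5] NP  <  k=4
[2,5] S  >  k=3
[1,5] S\(S/N)  >  k=2
[0,5] S  <  k=1

[0,5] S   <
  [0,1] "heard" : S/N
  [1,5] S\(S/N)   >
    [1,2] "here" : (S\(S/N))/S
    [2,5] S   >
      [2,3] "park" : S/NP
      [3,5] NP   <
        [3,4] "often" : S
        [4,5] "slowly" : NP\S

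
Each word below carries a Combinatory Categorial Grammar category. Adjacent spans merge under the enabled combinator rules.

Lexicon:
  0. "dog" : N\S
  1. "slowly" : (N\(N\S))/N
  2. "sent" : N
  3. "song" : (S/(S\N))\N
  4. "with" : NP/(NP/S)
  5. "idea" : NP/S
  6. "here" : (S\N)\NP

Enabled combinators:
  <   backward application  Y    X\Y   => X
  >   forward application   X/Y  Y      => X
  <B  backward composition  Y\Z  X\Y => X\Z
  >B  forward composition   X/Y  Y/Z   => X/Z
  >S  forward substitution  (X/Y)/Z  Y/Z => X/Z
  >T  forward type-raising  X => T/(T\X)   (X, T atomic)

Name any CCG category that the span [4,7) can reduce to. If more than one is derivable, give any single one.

S\N

[0,7] S   >
  [0,4] S/(S\N)   <
    [0,3] N   <
      [0,1] "dog" : N\S
      [1,3] N\(N\S)   >
        [1,2] "slowly" : (N\(N\S))/N
        [2,3] "sent" : N
    [3,4] "song" : (S/(S\N))\N
  [4,7] S\N   <
    [4,6] NP   >
      [4,5] "with" : NP/(NP/S)
      [5,6] "idea" : NP/S
    [6,7] "here" : (S\N)\NP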